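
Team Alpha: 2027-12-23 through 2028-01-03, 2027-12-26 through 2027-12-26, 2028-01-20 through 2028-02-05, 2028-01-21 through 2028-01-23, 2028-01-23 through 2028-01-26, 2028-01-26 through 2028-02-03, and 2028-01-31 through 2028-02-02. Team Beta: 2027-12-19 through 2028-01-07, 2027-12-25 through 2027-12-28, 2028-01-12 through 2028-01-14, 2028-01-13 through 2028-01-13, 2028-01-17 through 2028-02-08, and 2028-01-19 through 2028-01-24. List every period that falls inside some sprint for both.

2027-12-23 through 2028-01-03, 2028-01-20 through 2028-02-05

First set merges to 2027-12-23 through 2028-01-03, 2028-01-20 through 2028-02-05.
Second set merges to 2027-12-19 through 2028-01-07, 2028-01-12 through 2028-01-14, 2028-01-17 through 2028-02-08.
2027-12-23 through 2028-01-03 ∩ B → 2027-12-23 through 2028-01-03.
2028-01-20 through 2028-02-05 ∩ B → 2028-01-20 through 2028-02-05.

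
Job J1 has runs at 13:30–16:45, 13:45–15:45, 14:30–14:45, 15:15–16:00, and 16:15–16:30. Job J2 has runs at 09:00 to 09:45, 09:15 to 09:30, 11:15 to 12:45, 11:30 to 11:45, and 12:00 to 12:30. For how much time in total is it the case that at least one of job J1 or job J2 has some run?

5 h 30 min

Merge the first list: 13:30–16:45.
Merge the second list: 09:00–09:45, 11:15–12:45.
A ∪ B = 09:00–09:45, 11:15–12:45, 13:30–16:45.
Total: 45 min + 1 h 30 min + 3 h 15 min = 5 h 30 min.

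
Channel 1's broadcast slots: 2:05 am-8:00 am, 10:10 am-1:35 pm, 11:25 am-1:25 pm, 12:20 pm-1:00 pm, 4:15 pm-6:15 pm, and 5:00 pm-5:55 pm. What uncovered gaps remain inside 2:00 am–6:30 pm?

2:00 am–2:05 am, 8:00 am–10:10 am, 1:35 pm–4:15 pm, 6:15 pm–6:30 pm

Covered (merged): 2:05 am–8:00 am, 10:10 am–1:35 pm, 4:15 pm–6:15 pm.
Gaps within 2:00 am–6:30 pm: 2:00 am–2:05 am, 8:00 am–10:10 am, 1:35 pm–4:15 pm, 6:15 pm–6:30 pm.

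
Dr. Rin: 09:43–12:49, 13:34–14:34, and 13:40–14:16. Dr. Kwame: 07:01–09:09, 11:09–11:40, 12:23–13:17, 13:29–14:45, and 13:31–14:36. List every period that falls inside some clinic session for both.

11:09–11:40, 12:23–12:49, 13:34–14:34

Merge the first list: 09:43–12:49, 13:34–14:34.
Merge the second list: 07:01–09:09, 11:09–11:40, 12:23–13:17, 13:29–14:45.
09:43–12:49 meets the second set on 11:09–11:40, 12:23–12:49.
13:34–14:34 meets the second set on 13:34–14:34.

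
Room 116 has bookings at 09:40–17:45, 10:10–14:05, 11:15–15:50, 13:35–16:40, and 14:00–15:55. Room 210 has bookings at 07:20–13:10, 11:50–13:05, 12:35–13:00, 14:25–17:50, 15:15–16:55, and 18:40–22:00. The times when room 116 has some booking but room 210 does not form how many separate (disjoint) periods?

1

Merge the first list: 09:40–17:45.
Merge the second list: 07:20–13:10, 14:25–17:50, 18:40–22:00.
A \ B = 13:10–14:25.
That is 1 disjoint piece.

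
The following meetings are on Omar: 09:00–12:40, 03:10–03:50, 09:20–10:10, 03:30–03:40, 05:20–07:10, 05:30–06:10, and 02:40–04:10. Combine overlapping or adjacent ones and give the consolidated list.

Sort by start: 02:40–04:10, 03:10–03:50, 03:30–03:40, 05:20–07:10, 05:30–06:10, 09:00–12:40, 09:20–10:10.
03:10–03:50 overlaps/touches 02:40–04:10 → extend to 02:40–04:10.
03:30–03:40 overlaps/touches 02:40–04:10 → extend to 02:40–04:10.
05:20–07:10 is disjoint → start new block.
05:30–06:10 overlaps/touches 05:20–07:10 → extend to 05:20–07:10.
09:00–12:40 is disjoint → start new block.
09:20–10:10 overlaps/touches 09:00–12:40 → extend to 09:00–12:40.

02:40–04:10, 05:20–07:10, 09:00–12:40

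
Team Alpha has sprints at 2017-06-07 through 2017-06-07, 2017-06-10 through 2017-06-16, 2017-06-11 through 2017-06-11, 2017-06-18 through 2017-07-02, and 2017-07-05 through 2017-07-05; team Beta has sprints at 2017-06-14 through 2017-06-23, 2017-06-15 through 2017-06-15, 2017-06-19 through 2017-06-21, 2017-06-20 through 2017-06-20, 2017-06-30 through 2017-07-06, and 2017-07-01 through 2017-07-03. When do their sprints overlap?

2017-06-14 through 2017-06-16, 2017-06-18 through 2017-06-23, 2017-06-30 through 2017-07-02, 2017-07-05 through 2017-07-05

Merge the first list: 2017-06-07 through 2017-06-07, 2017-06-10 through 2017-06-16, 2017-06-18 through 2017-07-02, 2017-07-05 through 2017-07-05.
Merge the second list: 2017-06-14 through 2017-06-23, 2017-06-30 through 2017-07-06.
2017-06-07 through 2017-06-07 falls entirely outside B.
2017-06-10 through 2017-06-16 overlaps B on 2017-06-14 through 2017-06-16.
2017-06-18 through 2017-07-02 overlaps B on 2017-06-18 through 2017-06-23, 2017-06-30 through 2017-07-02.
2017-07-05 through 2017-07-05 overlaps B on 2017-07-05 through 2017-07-05.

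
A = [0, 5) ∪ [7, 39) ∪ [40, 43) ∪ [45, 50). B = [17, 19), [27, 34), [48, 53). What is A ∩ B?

[17, 19) ∪ [27, 34) ∪ [48, 50)

[0, 5): no overlap with the second set.
[7, 39) meets the second set on [17, 19), [27, 34).
[40, 43): no overlap with the second set.
[45, 50) meets the second set on [48, 50).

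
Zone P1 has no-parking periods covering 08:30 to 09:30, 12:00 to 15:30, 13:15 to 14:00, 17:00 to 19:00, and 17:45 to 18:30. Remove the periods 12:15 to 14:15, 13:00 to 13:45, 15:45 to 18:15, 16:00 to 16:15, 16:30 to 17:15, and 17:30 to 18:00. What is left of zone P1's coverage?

08:30-09:30, 12:00-12:15, 14:15-15:30, 18:15-19:00

A, merged: 08:30-09:30, 12:00-15:30, 17:00-19:00.
B, merged: 12:15-14:15, 15:45-18:15.
08:30-09:30: nothing removed.
12:00-15:30 \ B = 12:00-12:15, 14:15-15:30.
17:00-19:00 \ B = 18:15-19:00.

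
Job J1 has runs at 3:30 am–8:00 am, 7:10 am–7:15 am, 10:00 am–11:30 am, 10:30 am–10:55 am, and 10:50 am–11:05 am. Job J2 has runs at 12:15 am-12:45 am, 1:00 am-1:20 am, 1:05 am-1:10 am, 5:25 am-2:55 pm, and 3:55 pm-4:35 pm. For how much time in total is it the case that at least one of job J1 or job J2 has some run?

12 h 55 min

Merge the first list: 3:30 am–8:00 am, 10:00 am–11:30 am.
Merge the second list: 12:15 am–12:45 am, 1:00 am–1:20 am, 5:25 am–2:55 pm, 3:55 pm–4:35 pm.
A ∪ B = 12:15 am–12:45 am, 1:00 am–1:20 am, 3:30 am–2:55 pm, 3:55 pm–4:35 pm.
Total: 30 min + 20 min + 11 h 25 min + 40 min = 12 h 55 min.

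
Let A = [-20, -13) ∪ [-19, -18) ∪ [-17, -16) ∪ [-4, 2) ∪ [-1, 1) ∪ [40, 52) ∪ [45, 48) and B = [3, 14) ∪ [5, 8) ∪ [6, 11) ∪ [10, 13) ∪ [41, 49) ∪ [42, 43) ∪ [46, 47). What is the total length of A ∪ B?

First set merges to [-20, -13), [-4, 2), [40, 52).
Second set merges to [3, 14), [41, 49).
A ∪ B = [-20, -13), [-4, 2), [3, 14), [40, 52).
Total: 7 + 6 + 11 + 12 = 36.

36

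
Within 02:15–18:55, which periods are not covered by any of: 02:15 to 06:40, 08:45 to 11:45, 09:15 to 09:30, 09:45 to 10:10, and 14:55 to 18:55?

Covered (merged): 02:15–06:40, 08:45–11:45, 14:55–18:55.
Complement within 02:15–18:55: 06:40–08:45, 11:45–14:55.

06:40–08:45, 11:45–14:55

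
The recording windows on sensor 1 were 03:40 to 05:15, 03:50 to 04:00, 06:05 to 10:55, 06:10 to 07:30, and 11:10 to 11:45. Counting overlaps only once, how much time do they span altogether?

7 h

Merged: 03:40-05:15, 06:05-10:55, 11:10-11:45.
Lengths: 1 h 35 min + 4 h 50 min + 35 min = 7 h.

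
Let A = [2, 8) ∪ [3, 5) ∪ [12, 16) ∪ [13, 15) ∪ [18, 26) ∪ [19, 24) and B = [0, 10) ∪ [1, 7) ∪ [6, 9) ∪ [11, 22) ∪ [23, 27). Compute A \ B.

[22, 23)

A, merged: [2, 8), [12, 16), [18, 26).
B, merged: [0, 10), [11, 22), [23, 27).
[2, 8): entirely removed.
[12, 16): entirely removed.
[18, 26) \ B = [22, 23).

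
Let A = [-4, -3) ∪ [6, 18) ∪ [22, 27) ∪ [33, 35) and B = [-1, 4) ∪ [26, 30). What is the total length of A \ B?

19

A \ B = [-4, -3), [6, 18), [22, 26), [33, 35).
Total: 1 + 12 + 4 + 2 = 19.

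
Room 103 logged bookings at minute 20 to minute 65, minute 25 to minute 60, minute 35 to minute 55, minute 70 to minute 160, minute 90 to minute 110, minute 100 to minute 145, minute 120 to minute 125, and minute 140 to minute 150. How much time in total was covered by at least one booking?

Merged: minute 20 to minute 65, minute 70 to minute 160.
Lengths: 45 minutes + 90 minutes = 135 minutes.

135 minutes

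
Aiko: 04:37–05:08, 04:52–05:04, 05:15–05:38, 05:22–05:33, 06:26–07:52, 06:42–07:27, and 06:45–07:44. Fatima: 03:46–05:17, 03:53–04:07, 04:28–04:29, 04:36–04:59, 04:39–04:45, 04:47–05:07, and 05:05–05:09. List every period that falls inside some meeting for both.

Merge the first list: 04:37-05:08, 05:15-05:38, 06:26-07:52.
Merge the second list: 03:46-05:17.
04:37-05:08 ∩ B → 04:37-05:08.
05:15-05:38 ∩ B → 05:15-05:17.
06:26-07:52 meets no B interval.

04:37-05:08, 05:15-05:17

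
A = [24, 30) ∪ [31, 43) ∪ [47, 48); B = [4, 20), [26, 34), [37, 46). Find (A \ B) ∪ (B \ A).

A but not B: [24, 26), [34, 37), [47, 48).
B but not A: [4, 20), [30, 31), [43, 46).
Combining gives A △ B.

[4, 20) ∪ [24, 26) ∪ [30, 31) ∪ [34, 37) ∪ [43, 46) ∪ [47, 48)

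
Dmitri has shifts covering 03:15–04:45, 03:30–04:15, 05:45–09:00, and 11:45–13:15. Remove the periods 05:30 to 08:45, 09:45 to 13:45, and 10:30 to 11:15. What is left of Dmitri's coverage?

A, merged: 03:15-04:45, 05:45-09:00, 11:45-13:15.
B, merged: 05:30-08:45, 09:45-13:45.
03:15-04:45: nothing removed.
05:45-09:00 \ B = 08:45-09:00.
11:45-13:15: entirely removed.

03:15-04:45, 08:45-09:00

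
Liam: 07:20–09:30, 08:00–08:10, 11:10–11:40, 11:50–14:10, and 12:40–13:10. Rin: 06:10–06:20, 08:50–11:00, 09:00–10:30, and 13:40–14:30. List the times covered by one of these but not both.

First set merges to 07:20–09:30, 11:10–11:40, 11:50–14:10.
Second set merges to 06:10–06:20, 08:50–11:00, 13:40–14:30.
A but not B: 07:20–08:50, 11:10–11:40, 11:50–13:40.
B but not A: 06:10–06:20, 09:30–11:00, 14:10–14:30.
Combining gives A △ B.

06:10–06:20, 07:20–08:50, 09:30–11:00, 11:10–11:40, 11:50–13:40, 14:10–14:30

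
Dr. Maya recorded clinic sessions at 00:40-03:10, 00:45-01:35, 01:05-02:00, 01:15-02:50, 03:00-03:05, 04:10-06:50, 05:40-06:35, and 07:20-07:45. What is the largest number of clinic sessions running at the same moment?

4

Walk the sorted start/end points keeping a running depth.
The depth first hits 4 at 01:15.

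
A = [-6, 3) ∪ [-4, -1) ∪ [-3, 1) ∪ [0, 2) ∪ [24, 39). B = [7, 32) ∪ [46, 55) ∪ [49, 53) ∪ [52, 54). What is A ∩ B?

[24, 32)

Merge the first list: [-6, 3), [24, 39).
Merge the second list: [7, 32), [46, 55).
[-6, 3) meets no B interval.
[24, 39) ∩ B → [24, 32).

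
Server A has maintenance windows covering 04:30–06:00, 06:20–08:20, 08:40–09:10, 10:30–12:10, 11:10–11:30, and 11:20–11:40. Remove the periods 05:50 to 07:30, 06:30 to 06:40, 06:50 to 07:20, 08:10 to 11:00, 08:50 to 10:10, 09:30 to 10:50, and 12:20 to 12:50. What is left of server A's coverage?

A, merged: 04:30–06:00, 06:20–08:20, 08:40–09:10, 10:30–12:10.
B, merged: 05:50–07:30, 08:10–11:00, 12:20–12:50.
04:30–06:00 with B removed leaves 04:30–05:50.
06:20–08:20 with B removed leaves 07:30–08:10.
08:40–09:10 lies entirely inside B → drops out.
10:30–12:10 with B removed leaves 11:00–12:10.

04:30–05:50, 07:30–08:10, 11:00–12:10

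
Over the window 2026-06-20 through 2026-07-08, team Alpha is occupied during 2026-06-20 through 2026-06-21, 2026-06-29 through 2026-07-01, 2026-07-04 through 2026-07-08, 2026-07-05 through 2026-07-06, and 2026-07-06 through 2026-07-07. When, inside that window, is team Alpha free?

The merged coverage is 2026-06-20 through 2026-06-21, 2026-06-29 through 2026-07-01, 2026-07-04 through 2026-07-08.
Uncovered inside 2026-06-20 through 2026-07-08: 2026-06-22 through 2026-06-28, 2026-07-02 through 2026-07-03.

2026-06-22 through 2026-06-28, 2026-07-02 through 2026-07-03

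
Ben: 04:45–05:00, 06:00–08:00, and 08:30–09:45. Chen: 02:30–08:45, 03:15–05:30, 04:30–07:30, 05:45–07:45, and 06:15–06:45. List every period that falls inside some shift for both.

B, merged: 02:30–08:45.
04:45–05:00 meets the second set on 04:45–05:00.
06:00–08:00 meets the second set on 06:00–08:00.
08:30–09:45 meets the second set on 08:30–08:45.

04:45–05:00, 06:00–08:00, 08:30–08:45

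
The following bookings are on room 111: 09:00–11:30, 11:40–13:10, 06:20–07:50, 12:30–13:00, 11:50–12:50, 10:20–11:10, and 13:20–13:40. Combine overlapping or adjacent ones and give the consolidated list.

Sort by start: 06:20–07:50, 09:00–11:30, 10:20–11:10, 11:40–13:10, 11:50–12:50, 12:30–13:00, 13:20–13:40.
09:00–11:30 is disjoint → start new block.
10:20–11:10 overlaps/touches 09:00–11:30 → extend to 09:00–11:30.
11:40–13:10 is disjoint → start new block.
11:50–12:50 overlaps/touches 11:40–13:10 → extend to 11:40–13:10.
12:30–13:00 overlaps/touches 11:40–13:10 → extend to 11:40–13:10.
13:20–13:40 is disjoint → start new block.

06:20–07:50, 09:00–11:30, 11:40–13:10, 13:20–13:40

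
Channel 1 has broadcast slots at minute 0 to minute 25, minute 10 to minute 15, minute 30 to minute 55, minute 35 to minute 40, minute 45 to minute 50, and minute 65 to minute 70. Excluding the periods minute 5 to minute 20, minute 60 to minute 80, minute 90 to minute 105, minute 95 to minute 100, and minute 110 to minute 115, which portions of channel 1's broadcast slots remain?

Merge the first list: minute 0 to minute 25, minute 30 to minute 55, minute 65 to minute 70.
Merge the second list: minute 5 to minute 20, minute 60 to minute 80, minute 90 to minute 105, minute 110 to minute 115.
minute 0 to minute 25 with B removed leaves minute 0 to minute 5, minute 20 to minute 25.
minute 30 to minute 55 is untouched.
minute 65 to minute 70 lies entirely inside B → drops out.

minute 0 to minute 5, minute 20 to minute 25, minute 30 to minute 55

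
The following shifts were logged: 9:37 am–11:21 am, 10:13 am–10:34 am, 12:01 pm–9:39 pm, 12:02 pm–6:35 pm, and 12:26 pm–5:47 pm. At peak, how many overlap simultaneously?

3

Walk the sorted start/end points keeping a running depth.
The depth first hits 3 at 12:26 pm.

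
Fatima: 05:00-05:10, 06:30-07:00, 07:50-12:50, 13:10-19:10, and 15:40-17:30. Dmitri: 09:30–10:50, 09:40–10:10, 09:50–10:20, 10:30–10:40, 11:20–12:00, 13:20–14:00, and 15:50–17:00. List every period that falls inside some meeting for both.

09:30-10:50, 11:20-12:00, 13:20-14:00, 15:50-17:00

A, merged: 05:00-05:10, 06:30-07:00, 07:50-12:50, 13:10-19:10.
B, merged: 09:30-10:50, 11:20-12:00, 13:20-14:00, 15:50-17:00.
05:00-05:10: no overlap with the second set.
06:30-07:00: no overlap with the second set.
07:50-12:50 meets the second set on 09:30-10:50, 11:20-12:00.
13:10-19:10 meets the second set on 13:20-14:00, 15:50-17:00.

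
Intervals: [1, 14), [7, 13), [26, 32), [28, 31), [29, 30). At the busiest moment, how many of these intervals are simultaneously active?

3

Walk the sorted start/end points keeping a running depth.
The depth first hits 3 at 29.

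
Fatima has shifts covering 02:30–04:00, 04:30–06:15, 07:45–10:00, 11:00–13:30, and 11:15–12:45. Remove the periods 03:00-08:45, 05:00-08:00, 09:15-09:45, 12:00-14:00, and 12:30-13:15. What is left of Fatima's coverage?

A, merged: 02:30–04:00, 04:30–06:15, 07:45–10:00, 11:00–13:30.
B, merged: 03:00–08:45, 09:15–09:45, 12:00–14:00.
02:30–04:00 \ B = 02:30–03:00.
04:30–06:15: entirely removed.
07:45–10:00 \ B = 08:45–09:15, 09:45–10:00.
11:00–13:30 \ B = 11:00–12:00.

02:30–03:00, 08:45–09:15, 09:45–10:00, 11:00–12:00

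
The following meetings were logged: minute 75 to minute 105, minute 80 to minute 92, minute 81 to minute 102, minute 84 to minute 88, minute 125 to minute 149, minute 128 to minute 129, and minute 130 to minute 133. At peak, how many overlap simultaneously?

4

At minute 84, 4 of the intervals are simultaneously active.
No point has more.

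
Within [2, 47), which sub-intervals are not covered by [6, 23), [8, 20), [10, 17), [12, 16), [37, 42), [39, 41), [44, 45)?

[2, 6) ∪ [23, 37) ∪ [42, 44) ∪ [45, 47)

After merging, the occupied span is [6, 23), [37, 42), [44, 45).
Uncovered inside [2, 47): [2, 6), [23, 37), [42, 44), [45, 47).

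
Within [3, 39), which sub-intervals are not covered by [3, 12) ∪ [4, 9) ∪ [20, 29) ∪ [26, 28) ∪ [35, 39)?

[12, 20) ∪ [29, 35)

Covered (merged): [3, 12), [20, 29), [35, 39).
Uncovered inside [3, 39): [12, 20), [29, 35).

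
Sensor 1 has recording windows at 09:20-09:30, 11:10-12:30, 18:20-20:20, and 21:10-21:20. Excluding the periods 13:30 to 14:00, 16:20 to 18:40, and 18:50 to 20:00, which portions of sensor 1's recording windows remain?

09:20–09:30, 11:10–12:30, 18:40–18:50, 20:00–20:20, 21:10–21:20

09:20–09:30: no B overlap → unchanged.
11:10–12:30: no B overlap → unchanged.
18:20–20:20 minus B → 18:40–18:50, 20:00–20:20.
21:10–21:20: no B overlap → unchanged.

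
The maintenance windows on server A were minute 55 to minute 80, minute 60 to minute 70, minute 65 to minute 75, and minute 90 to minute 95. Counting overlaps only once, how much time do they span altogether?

30 minutes

Merged: minute 55 to minute 80, minute 90 to minute 95.
Lengths: 25 minutes + 5 minutes = 30 minutes.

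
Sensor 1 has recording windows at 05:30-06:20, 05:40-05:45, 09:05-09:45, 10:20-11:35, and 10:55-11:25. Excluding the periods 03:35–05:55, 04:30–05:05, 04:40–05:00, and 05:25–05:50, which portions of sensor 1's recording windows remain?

A, merged: 05:30-06:20, 09:05-09:45, 10:20-11:35.
B, merged: 03:35-05:55.
05:30-06:20 with B removed leaves 05:55-06:20.
09:05-09:45 is untouched.
10:20-11:35 is untouched.

05:55-06:20, 09:05-09:45, 10:20-11:35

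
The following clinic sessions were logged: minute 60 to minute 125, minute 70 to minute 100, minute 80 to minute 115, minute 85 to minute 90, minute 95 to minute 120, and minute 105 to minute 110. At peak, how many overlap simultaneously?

4

At minute 85, 4 of the intervals are simultaneously active.
No point has more.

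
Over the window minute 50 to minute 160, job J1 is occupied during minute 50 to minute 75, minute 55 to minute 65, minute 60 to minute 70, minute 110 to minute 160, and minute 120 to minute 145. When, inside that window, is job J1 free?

minute 75 to minute 110

After merging, the occupied span is minute 50 to minute 75, minute 110 to minute 160.
Gaps within minute 50 to minute 160: minute 75 to minute 110.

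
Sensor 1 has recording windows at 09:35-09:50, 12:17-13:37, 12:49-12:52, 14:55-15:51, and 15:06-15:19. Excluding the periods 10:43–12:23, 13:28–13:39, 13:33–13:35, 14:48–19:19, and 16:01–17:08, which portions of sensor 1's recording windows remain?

09:35–09:50, 12:23–13:28

First set merges to 09:35–09:50, 12:17–13:37, 14:55–15:51.
Second set merges to 10:43–12:23, 13:28–13:39, 14:48–19:19.
09:35–09:50 is untouched.
12:17–13:37 with B removed leaves 12:23–13:28.
14:55–15:51 lies entirely inside B → drops out.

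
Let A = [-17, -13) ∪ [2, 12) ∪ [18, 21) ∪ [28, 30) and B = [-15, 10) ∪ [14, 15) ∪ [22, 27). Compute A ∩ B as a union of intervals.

[-15, -13) ∪ [2, 10)

[-17, -13) overlaps B on [-15, -13).
[2, 12) overlaps B on [2, 10).
[18, 21) falls entirely outside B.
[28, 30) falls entirely outside B.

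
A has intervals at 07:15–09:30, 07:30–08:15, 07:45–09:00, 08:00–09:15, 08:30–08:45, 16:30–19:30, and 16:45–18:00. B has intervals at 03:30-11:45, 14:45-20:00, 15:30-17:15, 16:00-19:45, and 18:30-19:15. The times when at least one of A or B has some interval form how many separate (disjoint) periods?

First set merges to 07:15–09:30, 16:30–19:30.
Second set merges to 03:30–11:45, 14:45–20:00.
A ∪ B = 03:30–11:45, 14:45–20:00.
That is 2 disjoint pieces.

2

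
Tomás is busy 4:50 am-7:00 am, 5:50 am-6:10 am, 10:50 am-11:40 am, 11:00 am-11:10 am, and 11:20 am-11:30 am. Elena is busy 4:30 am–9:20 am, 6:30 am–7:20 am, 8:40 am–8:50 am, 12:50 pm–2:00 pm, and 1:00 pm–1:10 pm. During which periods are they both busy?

4:50 am–7:00 am

First set merges to 4:50 am–7:00 am, 10:50 am–11:40 am.
Second set merges to 4:30 am–9:20 am, 12:50 pm–2:00 pm.
4:50 am–7:00 am meets the second set on 4:50 am–7:00 am.
10:50 am–11:40 am: no overlap with the second set.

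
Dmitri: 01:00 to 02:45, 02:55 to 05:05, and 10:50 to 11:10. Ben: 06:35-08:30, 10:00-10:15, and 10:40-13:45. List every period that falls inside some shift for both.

01:00-02:45: no overlap with the second set.
02:55-05:05: no overlap with the second set.
10:50-11:10 meets the second set on 10:50-11:10.

10:50-11:10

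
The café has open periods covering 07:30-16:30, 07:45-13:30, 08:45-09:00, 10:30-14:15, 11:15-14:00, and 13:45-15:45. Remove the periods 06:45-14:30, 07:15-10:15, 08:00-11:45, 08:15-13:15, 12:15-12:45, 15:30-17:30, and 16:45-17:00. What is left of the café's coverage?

14:30-15:30

Merge the first list: 07:30-16:30.
Merge the second list: 06:45-14:30, 15:30-17:30.
07:30-16:30 \ B = 14:30-15:30.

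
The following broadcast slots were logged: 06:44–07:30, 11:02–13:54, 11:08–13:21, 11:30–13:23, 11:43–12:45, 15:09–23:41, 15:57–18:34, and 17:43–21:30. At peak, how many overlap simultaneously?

4

Walk the sorted start/end points keeping a running depth.
The depth first hits 4 at 11:43.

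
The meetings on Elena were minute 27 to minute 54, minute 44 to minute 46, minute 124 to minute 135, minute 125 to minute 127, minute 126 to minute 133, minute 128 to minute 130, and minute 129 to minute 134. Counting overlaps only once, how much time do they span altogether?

Merged: minute 27 to minute 54, minute 124 to minute 135.
Lengths: 27 minutes + 11 minutes = 38 minutes.

38 minutes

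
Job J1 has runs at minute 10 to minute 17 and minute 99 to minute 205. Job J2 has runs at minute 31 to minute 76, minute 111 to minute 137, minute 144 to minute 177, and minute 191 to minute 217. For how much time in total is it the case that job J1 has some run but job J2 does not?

40 minutes

A \ B = minute 10 to minute 17, minute 99 to minute 111, minute 137 to minute 144, minute 177 to minute 191.
Total: 7 minutes + 12 minutes + 7 minutes + 14 minutes = 40 minutes.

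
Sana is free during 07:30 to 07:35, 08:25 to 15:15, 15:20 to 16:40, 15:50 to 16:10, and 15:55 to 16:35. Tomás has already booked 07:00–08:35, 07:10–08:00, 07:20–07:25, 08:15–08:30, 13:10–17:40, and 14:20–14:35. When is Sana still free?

A, merged: 07:30–07:35, 08:25–15:15, 15:20–16:40.
B, merged: 07:00–08:35, 13:10–17:40.
07:30–07:35: fully covered by B → removed.
08:25–15:15 minus B → 08:35–13:10.
15:20–16:40: fully covered by B → removed.

08:35–13:10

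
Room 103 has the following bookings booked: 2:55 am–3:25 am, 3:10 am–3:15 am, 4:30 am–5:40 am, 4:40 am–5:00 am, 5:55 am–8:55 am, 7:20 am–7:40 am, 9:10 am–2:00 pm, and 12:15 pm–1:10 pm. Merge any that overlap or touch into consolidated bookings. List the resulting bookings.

2:55 am–3:25 am, 4:30 am–5:40 am, 5:55 am–8:55 am, 9:10 am–2:00 pm

3:10 am–3:15 am overlaps/touches 2:55 am–3:25 am → extend to 2:55 am–3:25 am.
4:30 am–5:40 am is disjoint → start new block.
4:40 am–5:00 am overlaps/touches 4:30 am–5:40 am → extend to 4:30 am–5:40 am.
5:55 am–8:55 am is disjoint → start new block.
7:20 am–7:40 am overlaps/touches 5:55 am–8:55 am → extend to 5:55 am–8:55 am.
9:10 am–2:00 pm is disjoint → start new block.
12:15 pm–1:10 pm overlaps/touches 9:10 am–2:00 pm → extend to 9:10 am–2:00 pm.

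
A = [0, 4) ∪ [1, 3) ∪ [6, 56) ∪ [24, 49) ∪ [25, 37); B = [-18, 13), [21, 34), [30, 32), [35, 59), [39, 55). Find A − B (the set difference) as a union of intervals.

[13, 21) ∪ [34, 35)

A, merged: [0, 4), [6, 56).
B, merged: [-18, 13), [21, 34), [35, 59).
[0, 4): entirely removed.
[6, 56) \ B = [13, 21), [34, 35).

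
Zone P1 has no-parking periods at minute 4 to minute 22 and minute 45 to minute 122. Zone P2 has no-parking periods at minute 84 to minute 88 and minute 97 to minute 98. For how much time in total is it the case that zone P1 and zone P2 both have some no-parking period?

5 minutes

A ∩ B = minute 84 to minute 88, minute 97 to minute 98.
Total: 4 minutes + 1 minute = 5 minutes.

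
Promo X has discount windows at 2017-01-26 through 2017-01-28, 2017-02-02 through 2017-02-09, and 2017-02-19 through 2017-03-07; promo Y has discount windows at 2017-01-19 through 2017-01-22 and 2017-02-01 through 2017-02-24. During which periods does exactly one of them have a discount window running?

Only in the first: 2017-01-26 through 2017-01-28, 2017-02-25 through 2017-03-07.
Only in the second: 2017-01-19 through 2017-01-22, 2017-02-01 through 2017-02-01, 2017-02-10 through 2017-02-18.
Together these are the periods covered by exactly one.

2017-01-19 through 2017-01-22, 2017-01-26 through 2017-01-28, 2017-02-01 through 2017-02-01, 2017-02-10 through 2017-02-18, 2017-02-25 through 2017-03-07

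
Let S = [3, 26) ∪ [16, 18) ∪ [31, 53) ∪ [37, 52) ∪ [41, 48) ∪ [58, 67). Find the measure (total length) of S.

54

Merged: [3, 26), [31, 53), [58, 67).
Lengths: 23 + 22 + 9 = 54.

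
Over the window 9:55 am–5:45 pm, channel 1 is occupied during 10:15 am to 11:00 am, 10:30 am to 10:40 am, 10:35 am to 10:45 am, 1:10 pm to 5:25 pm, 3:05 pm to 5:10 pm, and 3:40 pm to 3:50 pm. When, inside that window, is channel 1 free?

Covered (merged): 10:15 am–11:00 am, 1:10 pm–5:25 pm.
Gaps within 9:55 am–5:45 pm: 9:55 am–10:15 am, 11:00 am–1:10 pm, 5:25 pm–5:45 pm.

9:55 am–10:15 am, 11:00 am–1:10 pm, 5:25 pm–5:45 pm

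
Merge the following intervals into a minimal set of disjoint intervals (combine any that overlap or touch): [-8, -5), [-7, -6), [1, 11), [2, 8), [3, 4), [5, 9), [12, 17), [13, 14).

[-8, -5) ∪ [1, 11) ∪ [12, 17)

[-7, -6) overlaps/touches [-8, -5) → extend to [-8, -5).
[1, 11) is disjoint → start new block.
[2, 8) overlaps/touches [1, 11) → extend to [1, 11).
[3, 4) overlaps/touches [1, 11) → extend to [1, 11).
[5, 9) overlaps/touches [1, 11) → extend to [1, 11).
[12, 17) is disjoint → start new block.
[13, 14) overlaps/touches [12, 17) → extend to [12, 17).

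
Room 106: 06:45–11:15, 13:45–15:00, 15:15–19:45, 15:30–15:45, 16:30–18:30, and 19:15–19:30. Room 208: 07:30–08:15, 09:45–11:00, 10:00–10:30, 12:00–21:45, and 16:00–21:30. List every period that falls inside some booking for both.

07:30-08:15, 09:45-11:00, 13:45-15:00, 15:15-19:45

A, merged: 06:45-11:15, 13:45-15:00, 15:15-19:45.
B, merged: 07:30-08:15, 09:45-11:00, 12:00-21:45.
06:45-11:15 ∩ B → 07:30-08:15, 09:45-11:00.
13:45-15:00 ∩ B → 13:45-15:00.
15:15-19:45 ∩ B → 15:15-19:45.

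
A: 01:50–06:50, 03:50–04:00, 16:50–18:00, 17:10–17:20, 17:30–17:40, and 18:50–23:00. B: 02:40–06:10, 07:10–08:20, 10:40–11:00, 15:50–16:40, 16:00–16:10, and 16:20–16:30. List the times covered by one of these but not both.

First set merges to 01:50–06:50, 16:50–18:00, 18:50–23:00.
Second set merges to 02:40–06:10, 07:10–08:20, 10:40–11:00, 15:50–16:40.
A \ B = 01:50–02:40, 06:10–06:50, 16:50–18:00, 18:50–23:00.
B \ A = 07:10–08:20, 10:40–11:00, 15:50–16:40.
Union of the two gives the symmetric difference.

01:50–02:40, 06:10–06:50, 07:10–08:20, 10:40–11:00, 15:50–16:40, 16:50–18:00, 18:50–23:00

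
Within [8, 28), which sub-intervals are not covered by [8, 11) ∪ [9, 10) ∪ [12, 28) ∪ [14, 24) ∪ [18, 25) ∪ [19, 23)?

[11, 12)

The merged coverage is [8, 11), [12, 28).
Gaps within [8, 28): [11, 12).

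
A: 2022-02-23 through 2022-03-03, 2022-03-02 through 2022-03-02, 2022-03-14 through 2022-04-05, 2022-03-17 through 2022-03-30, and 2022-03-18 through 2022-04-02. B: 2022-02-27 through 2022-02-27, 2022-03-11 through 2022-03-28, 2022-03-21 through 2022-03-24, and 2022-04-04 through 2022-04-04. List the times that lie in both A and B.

Merge the first list: 2022-02-23 through 2022-03-03, 2022-03-14 through 2022-04-05.
Merge the second list: 2022-02-27 through 2022-02-27, 2022-03-11 through 2022-03-28, 2022-04-04 through 2022-04-04.
2022-02-23 through 2022-03-03 ∩ B → 2022-02-27 through 2022-02-27.
2022-03-14 through 2022-04-05 ∩ B → 2022-03-14 through 2022-03-28, 2022-04-04 through 2022-04-04.

2022-02-27 through 2022-02-27, 2022-03-14 through 2022-03-28, 2022-04-04 through 2022-04-04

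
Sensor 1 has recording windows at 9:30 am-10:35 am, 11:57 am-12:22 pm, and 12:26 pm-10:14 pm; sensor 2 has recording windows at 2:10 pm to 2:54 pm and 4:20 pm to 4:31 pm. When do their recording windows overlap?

9:30 am–10:35 am meets no B interval.
11:57 am–12:22 pm meets no B interval.
12:26 pm–10:14 pm ∩ B → 2:10 pm–2:54 pm, 4:20 pm–4:31 pm.

2:10 pm–2:54 pm, 4:20 pm–4:31 pm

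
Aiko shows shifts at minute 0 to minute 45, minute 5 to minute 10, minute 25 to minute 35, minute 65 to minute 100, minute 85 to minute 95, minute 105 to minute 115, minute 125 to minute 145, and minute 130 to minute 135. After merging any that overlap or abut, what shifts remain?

minute 0 to minute 45, minute 65 to minute 100, minute 105 to minute 115, minute 125 to minute 145

minute 5 to minute 10 overlaps/touches minute 0 to minute 45 → extend to minute 0 to minute 45.
minute 25 to minute 35 overlaps/touches minute 0 to minute 45 → extend to minute 0 to minute 45.
minute 65 to minute 100 is disjoint → start new block.
minute 85 to minute 95 overlaps/touches minute 65 to minute 100 → extend to minute 65 to minute 100.
minute 105 to minute 115 is disjoint → start new block.
minute 125 to minute 145 is disjoint → start new block.
minute 130 to minute 135 overlaps/touches minute 125 to minute 145 → extend to minute 125 to minute 145.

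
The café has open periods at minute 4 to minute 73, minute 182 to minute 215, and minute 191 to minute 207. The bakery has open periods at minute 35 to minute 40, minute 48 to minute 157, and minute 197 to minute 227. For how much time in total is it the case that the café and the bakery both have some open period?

First set merges to minute 4 to minute 73, minute 182 to minute 215.
A ∩ B = minute 35 to minute 40, minute 48 to minute 73, minute 197 to minute 215.
Total: 5 minutes + 25 minutes + 18 minutes = 48 minutes.

48 minutes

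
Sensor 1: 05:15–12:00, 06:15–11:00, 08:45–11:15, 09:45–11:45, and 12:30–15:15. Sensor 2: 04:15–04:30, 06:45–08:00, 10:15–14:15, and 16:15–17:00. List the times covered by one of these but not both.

First set merges to 05:15–12:00, 12:30–15:15.
Only in the first: 05:15–06:45, 08:00–10:15, 14:15–15:15.
Only in the second: 04:15–04:30, 12:00–12:30, 16:15–17:00.
Together these are the periods covered by exactly one.

04:15–04:30, 05:15–06:45, 08:00–10:15, 12:00–12:30, 14:15–15:15, 16:15–17:00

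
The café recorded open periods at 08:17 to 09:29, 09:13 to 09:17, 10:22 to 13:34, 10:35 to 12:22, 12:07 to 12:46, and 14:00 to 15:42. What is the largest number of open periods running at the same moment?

Walk the sorted start/end points keeping a running depth.
The depth first hits 3 at 12:07.

3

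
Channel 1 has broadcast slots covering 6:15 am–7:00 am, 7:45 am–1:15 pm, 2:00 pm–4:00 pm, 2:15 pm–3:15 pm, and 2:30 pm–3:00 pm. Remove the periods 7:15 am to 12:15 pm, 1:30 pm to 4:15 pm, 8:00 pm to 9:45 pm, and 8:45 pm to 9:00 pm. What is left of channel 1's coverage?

6:15 am–7:00 am, 12:15 pm–1:15 pm

A, merged: 6:15 am–7:00 am, 7:45 am–1:15 pm, 2:00 pm–4:00 pm.
B, merged: 7:15 am–12:15 pm, 1:30 pm–4:15 pm, 8:00 pm–9:45 pm.
6:15 am–7:00 am: nothing removed.
7:45 am–1:15 pm \ B = 12:15 pm–1:15 pm.
2:00 pm–4:00 pm: entirely removed.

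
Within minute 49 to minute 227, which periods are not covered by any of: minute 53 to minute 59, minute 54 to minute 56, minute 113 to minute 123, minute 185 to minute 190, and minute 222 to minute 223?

The merged coverage is minute 53 to minute 59, minute 113 to minute 123, minute 185 to minute 190, minute 222 to minute 223.
Complement within minute 49 to minute 227: minute 49 to minute 53, minute 59 to minute 113, minute 123 to minute 185, minute 190 to minute 222, minute 223 to minute 227.

minute 49 to minute 53, minute 59 to minute 113, minute 123 to minute 185, minute 190 to minute 222, minute 223 to minute 227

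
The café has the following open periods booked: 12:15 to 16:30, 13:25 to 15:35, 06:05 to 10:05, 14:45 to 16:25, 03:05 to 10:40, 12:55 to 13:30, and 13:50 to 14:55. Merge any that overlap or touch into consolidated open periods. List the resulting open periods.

03:05–10:40, 12:15–16:30

Sort by start: 03:05–10:40, 06:05–10:05, 12:15–16:30, 12:55–13:30, 13:25–15:35, 13:50–14:55, 14:45–16:25.
06:05–10:05 overlaps/touches 03:05–10:40 → extend to 03:05–10:40.
12:15–16:30 is disjoint → start new block.
12:55–13:30 overlaps/touches 12:15–16:30 → extend to 12:15–16:30.
13:25–15:35 overlaps/touches 12:15–16:30 → extend to 12:15–16:30.
13:50–14:55 overlaps/touches 12:15–16:30 → extend to 12:15–16:30.
14:45–16:25 overlaps/touches 12:15–16:30 → extend to 12:15–16:30.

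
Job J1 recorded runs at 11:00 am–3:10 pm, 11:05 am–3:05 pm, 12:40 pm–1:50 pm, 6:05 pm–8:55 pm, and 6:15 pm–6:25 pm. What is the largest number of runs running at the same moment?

At 12:40 pm, 3 of the intervals are simultaneously active.
No point has more.

3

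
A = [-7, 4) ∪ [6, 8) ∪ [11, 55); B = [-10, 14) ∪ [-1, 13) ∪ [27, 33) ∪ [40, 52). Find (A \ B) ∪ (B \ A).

B, merged: [-10, 14), [27, 33), [40, 52).
A but not B: [14, 27), [33, 40), [52, 55).
B but not A: [-10, -7), [4, 6), [8, 11).
Combining gives A △ B.

[-10, -7) ∪ [4, 6) ∪ [8, 11) ∪ [14, 27) ∪ [33, 40) ∪ [52, 55)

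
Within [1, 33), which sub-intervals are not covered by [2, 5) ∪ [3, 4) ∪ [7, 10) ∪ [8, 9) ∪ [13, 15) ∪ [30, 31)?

[1, 2) ∪ [5, 7) ∪ [10, 13) ∪ [15, 30) ∪ [31, 33)

Covered (merged): [2, 5), [7, 10), [13, 15), [30, 31).
Uncovered inside [1, 33): [1, 2), [5, 7), [10, 13), [15, 30), [31, 33).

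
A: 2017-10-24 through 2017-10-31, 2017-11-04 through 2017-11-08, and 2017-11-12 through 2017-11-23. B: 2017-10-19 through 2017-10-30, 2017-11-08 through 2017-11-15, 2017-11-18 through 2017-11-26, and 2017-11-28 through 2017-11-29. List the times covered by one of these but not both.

A but not B: 2017-10-31 through 2017-10-31, 2017-11-04 through 2017-11-07, 2017-11-16 through 2017-11-17.
B but not A: 2017-10-19 through 2017-10-23, 2017-11-09 through 2017-11-11, 2017-11-24 through 2017-11-26, 2017-11-28 through 2017-11-29.
Combining gives A △ B.

2017-10-19 through 2017-10-23, 2017-10-31 through 2017-10-31, 2017-11-04 through 2017-11-07, 2017-11-09 through 2017-11-11, 2017-11-16 through 2017-11-17, 2017-11-24 through 2017-11-26, 2017-11-28 through 2017-11-29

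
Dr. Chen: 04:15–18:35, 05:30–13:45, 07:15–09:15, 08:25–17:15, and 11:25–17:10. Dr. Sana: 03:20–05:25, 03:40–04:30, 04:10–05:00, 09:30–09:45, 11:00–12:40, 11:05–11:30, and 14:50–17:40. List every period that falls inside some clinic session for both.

04:15–05:25, 09:30–09:45, 11:00–12:40, 14:50–17:40

First set merges to 04:15–18:35.
Second set merges to 03:20–05:25, 09:30–09:45, 11:00–12:40, 14:50–17:40.
04:15–18:35 overlaps B on 04:15–05:25, 09:30–09:45, 11:00–12:40, 14:50–17:40.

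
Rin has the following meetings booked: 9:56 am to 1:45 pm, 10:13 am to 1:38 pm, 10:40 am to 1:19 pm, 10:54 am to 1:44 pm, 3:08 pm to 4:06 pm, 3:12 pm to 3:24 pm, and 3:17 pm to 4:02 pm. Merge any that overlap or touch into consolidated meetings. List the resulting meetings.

9:56 am-1:45 pm, 3:08 pm-4:06 pm

10:13 am-1:38 pm overlaps/touches 9:56 am-1:45 pm → extend to 9:56 am-1:45 pm.
10:40 am-1:19 pm overlaps/touches 9:56 am-1:45 pm → extend to 9:56 am-1:45 pm.
10:54 am-1:44 pm overlaps/touches 9:56 am-1:45 pm → extend to 9:56 am-1:45 pm.
3:08 pm-4:06 pm is disjoint → start new block.
3:12 pm-3:24 pm overlaps/touches 3:08 pm-4:06 pm → extend to 3:08 pm-4:06 pm.
3:17 pm-4:02 pm overlaps/touches 3:08 pm-4:06 pm → extend to 3:08 pm-4:06 pm.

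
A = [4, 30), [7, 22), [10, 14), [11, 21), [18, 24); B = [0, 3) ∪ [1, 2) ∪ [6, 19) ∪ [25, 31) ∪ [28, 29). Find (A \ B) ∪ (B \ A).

[0, 3) ∪ [4, 6) ∪ [19, 25) ∪ [30, 31)

Merge the first list: [4, 30).
Merge the second list: [0, 3), [6, 19), [25, 31).
A but not B: [4, 6), [19, 25).
B but not A: [0, 3), [30, 31).
Combining gives A △ B.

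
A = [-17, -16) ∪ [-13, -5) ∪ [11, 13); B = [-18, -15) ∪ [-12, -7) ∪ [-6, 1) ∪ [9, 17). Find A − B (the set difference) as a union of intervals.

[-17, -16): fully covered by B → removed.
[-13, -5) minus B → [-13, -12), [-7, -6).
[11, 13): fully covered by B → removed.

[-13, -12) ∪ [-7, -6)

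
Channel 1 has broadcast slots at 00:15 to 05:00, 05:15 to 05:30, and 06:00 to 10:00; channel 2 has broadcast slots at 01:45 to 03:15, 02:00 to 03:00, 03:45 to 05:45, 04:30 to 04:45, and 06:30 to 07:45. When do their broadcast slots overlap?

B, merged: 01:45-03:15, 03:45-05:45, 06:30-07:45.
00:15-05:00 overlaps B on 01:45-03:15, 03:45-05:00.
05:15-05:30 overlaps B on 05:15-05:30.
06:00-10:00 overlaps B on 06:30-07:45.

01:45-03:15, 03:45-05:00, 05:15-05:30, 06:30-07:45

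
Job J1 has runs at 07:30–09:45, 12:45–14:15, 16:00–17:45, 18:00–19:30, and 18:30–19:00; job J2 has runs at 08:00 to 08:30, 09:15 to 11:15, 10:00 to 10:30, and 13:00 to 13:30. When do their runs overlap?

First set merges to 07:30–09:45, 12:45–14:15, 16:00–17:45, 18:00–19:30.
Second set merges to 08:00–08:30, 09:15–11:15, 13:00–13:30.
07:30–09:45 meets the second set on 08:00–08:30, 09:15–09:45.
12:45–14:15 meets the second set on 13:00–13:30.
16:00–17:45: no overlap with the second set.
18:00–19:30: no overlap with the second set.

08:00–08:30, 09:15–09:45, 13:00–13:30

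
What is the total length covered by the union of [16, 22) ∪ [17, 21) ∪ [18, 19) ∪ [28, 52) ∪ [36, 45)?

Merged: [16, 22), [28, 52).
Lengths: 6 + 24 = 30.

30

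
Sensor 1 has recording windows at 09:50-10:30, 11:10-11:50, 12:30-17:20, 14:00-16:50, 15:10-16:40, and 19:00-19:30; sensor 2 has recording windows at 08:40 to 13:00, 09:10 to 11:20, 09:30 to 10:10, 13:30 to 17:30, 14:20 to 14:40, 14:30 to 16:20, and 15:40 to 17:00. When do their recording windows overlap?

09:50–10:30, 11:10–11:50, 12:30–13:00, 13:30–17:20

First set merges to 09:50–10:30, 11:10–11:50, 12:30–17:20, 19:00–19:30.
Second set merges to 08:40–13:00, 13:30–17:30.
09:50–10:30 ∩ B → 09:50–10:30.
11:10–11:50 ∩ B → 11:10–11:50.
12:30–17:20 ∩ B → 12:30–13:00, 13:30–17:20.
19:00–19:30 meets no B interval.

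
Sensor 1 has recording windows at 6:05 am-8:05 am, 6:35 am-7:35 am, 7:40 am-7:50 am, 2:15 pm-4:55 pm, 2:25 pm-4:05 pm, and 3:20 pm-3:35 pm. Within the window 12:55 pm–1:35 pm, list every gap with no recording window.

12:55 pm–1:35 pm

Covered (merged): 6:05 am–8:05 am, 2:15 pm–4:55 pm.
Uncovered inside 12:55 pm–1:35 pm: 12:55 pm–1:35 pm.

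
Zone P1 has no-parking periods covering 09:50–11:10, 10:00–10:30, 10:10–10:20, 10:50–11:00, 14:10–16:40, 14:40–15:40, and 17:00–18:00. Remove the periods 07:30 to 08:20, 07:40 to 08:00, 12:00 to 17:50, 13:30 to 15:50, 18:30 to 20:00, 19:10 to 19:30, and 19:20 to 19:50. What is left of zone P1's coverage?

Merge the first list: 09:50–11:10, 14:10–16:40, 17:00–18:00.
Merge the second list: 07:30–08:20, 12:00–17:50, 18:30–20:00.
09:50–11:10 is untouched.
14:10–16:40 lies entirely inside B → drops out.
17:00–18:00 with B removed leaves 17:50–18:00.

09:50–11:10, 17:50–18:00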